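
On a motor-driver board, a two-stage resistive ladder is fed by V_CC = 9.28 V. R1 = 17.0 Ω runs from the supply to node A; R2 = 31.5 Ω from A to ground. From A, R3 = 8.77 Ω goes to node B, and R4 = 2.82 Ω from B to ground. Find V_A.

V_A ≈ 3.09 V

Node A sees R2 in parallel with the series input of stage 2, R3 + R4 = 11.59 Ω.
R2 ‖ (R3+R4) = 8.473 Ω.
First divider: V_A = V_CC · 8.473/(17.0 + 8.473) = 3.087 V.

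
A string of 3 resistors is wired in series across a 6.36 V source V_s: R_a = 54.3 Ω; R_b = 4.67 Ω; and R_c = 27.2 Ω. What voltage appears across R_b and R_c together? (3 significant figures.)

V ≈ 2.35 V

Total series resistance ΣR = 54.3 + 4.67 + 27.2 = 86.17 Ω.
R_{R_b..R_c} = 4.67 + 27.2 = 31.87 Ω.
By the voltage-divider rule, V = 6.36 × 31.87/86.17 = 2.352 V.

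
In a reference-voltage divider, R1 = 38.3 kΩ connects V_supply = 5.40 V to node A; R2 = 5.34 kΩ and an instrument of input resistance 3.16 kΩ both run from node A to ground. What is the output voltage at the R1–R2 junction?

V_out ≈ 0.266 V

R2 ‖ R_L = (5.34 × 3.16)/(5.34 + 3.16) = 1.985 kΩ.
Voltage divider with the loaded lower leg: V_out = 5.40 × 1.985/(38.3 + 1.985) = 5.40 × 0.04928 = 0.2661 V.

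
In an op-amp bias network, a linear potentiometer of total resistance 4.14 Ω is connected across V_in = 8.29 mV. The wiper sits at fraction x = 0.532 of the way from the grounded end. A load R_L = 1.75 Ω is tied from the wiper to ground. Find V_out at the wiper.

The pot divides into 1.938 Ω above the wiper and 2.202 Ω below.
Lower segment in parallel with the load: 2.202 ‖ 1.75 = 0.9752 Ω.
Then V_out = V_in · 0.9752/(1.938 + 0.9752) = 2.775 mV.

V_out ≈ 2.78 mV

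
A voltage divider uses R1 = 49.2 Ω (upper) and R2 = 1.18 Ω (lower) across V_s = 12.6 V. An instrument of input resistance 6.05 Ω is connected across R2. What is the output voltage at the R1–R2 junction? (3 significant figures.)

The load sits in parallel with R2, giving an effective lower resistance R2' = R2·R_L/(R2+R_L) = 0.9874 Ω.
Then V_out = V_s · R2'/(R1 + R2') = 12.6 × 0.9874/50.19 = 0.2479 V.
(Unloaded it would be 0.295 V; the load pulls it down.)

V_out ≈ 0.248 V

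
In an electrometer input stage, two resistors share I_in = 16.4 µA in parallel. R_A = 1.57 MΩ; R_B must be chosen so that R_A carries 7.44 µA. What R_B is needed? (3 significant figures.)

The fraction through R_A equals R_B/(R_A+R_B).
With f = 0.4537, R_B = R_A · f/(1−f) = 1.57 × 0.8304 = 1.304 MΩ.

R_B ≈ 1.30 MΩ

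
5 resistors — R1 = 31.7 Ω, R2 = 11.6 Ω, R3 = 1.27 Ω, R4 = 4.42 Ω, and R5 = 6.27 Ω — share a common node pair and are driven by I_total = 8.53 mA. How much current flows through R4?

I ≈ 1.49 mA

Conductances: ΣG = 1/31.7 + 1/11.6 + 1/1.27 + 1/4.42 + 1/6.27 = 1.291 (1/Ω).
R4 takes the fraction G_k/ΣG = 0.2262/1.291 = 0.1753, so I = 8.53 × 0.1753 = 1.495 mA.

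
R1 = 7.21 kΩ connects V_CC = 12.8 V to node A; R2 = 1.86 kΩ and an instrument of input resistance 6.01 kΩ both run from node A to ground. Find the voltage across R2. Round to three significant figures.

R2 ‖ R_L = (1.86 × 6.01)/(1.86 + 6.01) = 1.420 kΩ.
Voltage divider with the loaded lower leg: V_out = 12.8 × 1.420/(7.21 + 1.420) = 12.8 × 0.1646 = 2.107 V.

V_out ≈ 2.11 V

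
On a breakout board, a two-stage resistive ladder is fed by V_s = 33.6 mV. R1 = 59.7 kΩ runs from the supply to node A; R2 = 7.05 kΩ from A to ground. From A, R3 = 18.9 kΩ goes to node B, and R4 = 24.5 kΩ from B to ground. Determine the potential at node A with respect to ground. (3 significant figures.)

V_A ≈ 3.10 mV

Node A sees R2 in parallel with the series input of stage 2, R3 + R4 = 43.40 kΩ.
Effective lower resistance at A: R2 ‖ 43.40 = 6.065 kΩ.
So V_A = 33.6 × 0.09222 = 3.099 mV.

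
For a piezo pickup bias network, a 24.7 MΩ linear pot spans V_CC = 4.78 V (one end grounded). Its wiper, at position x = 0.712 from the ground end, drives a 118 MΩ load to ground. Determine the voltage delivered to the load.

V_out ≈ 3.26 V

Lower segment x·R_p = 17.59 MΩ; upper segment (1−x)·R_p = 7.114 MΩ.
R_L loads the lower segment: effective lower R = 15.31 MΩ.
Then V_out = V_CC · 15.31/(7.114 + 15.31) = 3.263 V.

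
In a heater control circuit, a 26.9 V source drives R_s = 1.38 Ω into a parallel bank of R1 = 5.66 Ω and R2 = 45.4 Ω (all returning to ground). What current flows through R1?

I ≈ 3.73 A

Combine the parallel branches: R_p = (1/5.66 + 1/45.4)⁻¹ = 5.033 Ω.
V_A by voltage divider: V_A = 26.9 × 5.033/(1.38 + 5.033) = 21.11 V.
I(R1) = V_A / R1 = 21.11/5.66 = 3.730 A.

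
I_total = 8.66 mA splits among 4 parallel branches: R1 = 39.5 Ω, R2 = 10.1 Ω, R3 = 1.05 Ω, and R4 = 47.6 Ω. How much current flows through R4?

I ≈ 0.166 mA

Total conductance ΣG = 1/39.5 + 1/10.1 + 1/1.05 + 1/47.6 = 1.098 (units of 1/Ω).
Current divider: I(R4) = I_total · G_k/ΣG = 8.66 × (0.02101/1.098) = 8.66 × 0.01914 = 0.1657 mA.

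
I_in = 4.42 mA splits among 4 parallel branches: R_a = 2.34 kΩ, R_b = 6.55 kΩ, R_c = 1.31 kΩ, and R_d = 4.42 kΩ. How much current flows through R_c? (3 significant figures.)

Conductances: ΣG = 1/2.34 + 1/6.55 + 1/1.31 + 1/4.42 = 1.570 (1/kΩ).
Current divider: I(R_c) = I_in · G_k/ΣG = 4.42 × (0.7634/1.570) = 4.42 × 0.4863 = 2.150 mA.

I ≈ 2.15 mA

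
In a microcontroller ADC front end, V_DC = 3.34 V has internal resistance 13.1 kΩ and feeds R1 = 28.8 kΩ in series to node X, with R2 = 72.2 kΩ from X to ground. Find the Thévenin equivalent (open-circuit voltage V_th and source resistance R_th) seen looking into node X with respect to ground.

V_th ≈ 2.11 V, R_th ≈ 26.5 kΩ

R1' = 13.1 + 28.8 = 41.90 kΩ (source resistance + R1).
With X open, the divider is unloaded: V_th = 3.34 × 72.2/114.1 = 2.113 V.
Zeroing V_DC shorts the top of R1' to ground, so R_th = R1' ‖ R2 = 26.51 kΩ.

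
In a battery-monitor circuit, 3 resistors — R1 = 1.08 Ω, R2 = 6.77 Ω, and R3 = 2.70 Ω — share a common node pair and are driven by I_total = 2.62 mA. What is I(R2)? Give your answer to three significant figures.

ΣG = 1/1.08 + 1/6.77 + 1/2.70 = 1.444.
By the current-divider rule, I = I_total · G_k/ΣG = 2.62 × 0.1023 = 0.2680 mA.

I ≈ 0.268 mA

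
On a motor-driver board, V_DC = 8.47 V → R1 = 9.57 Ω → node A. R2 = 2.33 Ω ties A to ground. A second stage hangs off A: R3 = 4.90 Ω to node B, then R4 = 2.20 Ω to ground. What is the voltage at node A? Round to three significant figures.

V_A ≈ 1.31 V

Node A sees R2 in parallel with the series input of stage 2, R3 + R4 = 7.100 Ω.
Effective lower resistance at A: R2 ‖ 7.100 = 1.754 Ω.
First divider: V_A = V_DC · 1.754/(9.57 + 1.754) = 1.312 V.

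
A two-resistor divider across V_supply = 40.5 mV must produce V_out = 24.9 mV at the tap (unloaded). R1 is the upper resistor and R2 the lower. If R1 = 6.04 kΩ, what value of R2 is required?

R2 ≈ 9.64 kΩ

V_out/V_supply = R2/(R1+R2) = 0.6148.
So R2 = R1 · V_out/(V_supply − V_out) = 6.04 × 24.9/(40.5 − 24.9) = 6.04 × 1.596 = 9.641 kΩ.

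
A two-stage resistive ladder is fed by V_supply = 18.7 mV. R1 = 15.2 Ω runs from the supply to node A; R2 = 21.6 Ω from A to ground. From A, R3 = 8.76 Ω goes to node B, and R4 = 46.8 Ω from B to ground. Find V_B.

V_B ≈ 7.97 mV

The second stage (R3 + R4 = 55.56 Ω) loads node A in parallel with R2.
Effective lower resistance at A: R2 ‖ 55.56 = 15.55 Ω.
So V_A = 18.7 × 0.5057 = 9.457 mV.
Stage 2 is unloaded, so V_B = V_A · R4/(R3+R4) = 9.457 × 46.8/55.56 = 7.966 mV.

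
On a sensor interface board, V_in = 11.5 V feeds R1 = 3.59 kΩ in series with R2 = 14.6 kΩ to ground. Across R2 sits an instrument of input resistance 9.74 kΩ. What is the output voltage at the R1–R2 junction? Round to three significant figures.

V_out ≈ 7.12 V

The load sits in parallel with R2, giving an effective lower resistance R2' = R2·R_L/(R2+R_L) = 5.842 kΩ.
Then V_out = V_in · R2'/(R1 + R2') = 11.5 × 5.842/9.432 = 7.123 V.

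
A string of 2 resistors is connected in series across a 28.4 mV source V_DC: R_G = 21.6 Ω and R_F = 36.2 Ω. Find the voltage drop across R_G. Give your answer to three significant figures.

V ≈ 10.6 mV

ΣR = 21.6 + 36.2 = 57.80 Ω.
By the voltage-divider rule, V = 28.4 × 21.60/57.80 = 10.61 mV.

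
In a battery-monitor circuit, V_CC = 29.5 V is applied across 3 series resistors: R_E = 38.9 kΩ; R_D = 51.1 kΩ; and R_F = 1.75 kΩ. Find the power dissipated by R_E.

P ≈ 4.02 mW

ΣR = 91.75 kΩ → I = 29.5/91.75 = 0.3215 mA.
V(R_E) = I·R = 12.51 V; P = V·I = 12.51 × 0.3215 = 4.021 mW.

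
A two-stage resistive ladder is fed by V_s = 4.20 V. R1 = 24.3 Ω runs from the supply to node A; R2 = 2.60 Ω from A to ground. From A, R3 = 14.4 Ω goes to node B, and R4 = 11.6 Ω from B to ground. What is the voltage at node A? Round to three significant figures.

The second stage (R3 + R4 = 26.00 Ω) loads node A in parallel with R2.
R2 ‖ (R3+R4) = 2.364 Ω.
First divider: V_A = V_s · 2.364/(24.3 + 2.364) = 0.3723 V.

V_A ≈ 0.372 V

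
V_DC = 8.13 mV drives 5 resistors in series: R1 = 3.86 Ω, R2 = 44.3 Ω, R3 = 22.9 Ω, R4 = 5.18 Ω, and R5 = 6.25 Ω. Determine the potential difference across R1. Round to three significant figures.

V ≈ 0.380 mV

Total series resistance ΣR = 3.86 + 44.3 + 22.9 + 5.18 + 6.25 = 82.49 Ω.
Voltage divider: V = V_DC · (3.860 / 82.49) = 8.13 × 0.04679 = 0.3804 mV.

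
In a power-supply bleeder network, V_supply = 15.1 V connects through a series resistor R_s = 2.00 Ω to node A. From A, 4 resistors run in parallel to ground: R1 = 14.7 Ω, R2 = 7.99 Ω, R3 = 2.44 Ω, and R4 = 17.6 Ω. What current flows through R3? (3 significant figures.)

Equivalent of the parallel group: R_p = 1.516 Ω.
Node voltage V_A = V_supply · R_p/(R_s + R_p) = 15.1 × 0.4311 = 6.510 V.
I(R3) = V_A / R3 = 6.510/2.44 = 2.668 A.
(Check via current divider: I_total = 4.295 A; share G_k/ΣG = 0.6211 → same result.)

I ≈ 2.67 A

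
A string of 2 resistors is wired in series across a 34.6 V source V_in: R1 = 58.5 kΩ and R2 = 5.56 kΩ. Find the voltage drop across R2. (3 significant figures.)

V ≈ 3.00 V

ΣR = 58.5 + 5.56 = 64.06 kΩ.
V = V_in · R/ΣR = 34.6 × 0.08679 = 3.003 V.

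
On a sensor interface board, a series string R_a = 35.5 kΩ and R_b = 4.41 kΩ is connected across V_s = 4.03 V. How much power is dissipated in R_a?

The common current is I = 4.03/39.91 = 0.1010 mA.
P(R_a) = I²·R_a = (0.1010)² × 35.5 = 0.3620 mW.

P ≈ 0.362 mW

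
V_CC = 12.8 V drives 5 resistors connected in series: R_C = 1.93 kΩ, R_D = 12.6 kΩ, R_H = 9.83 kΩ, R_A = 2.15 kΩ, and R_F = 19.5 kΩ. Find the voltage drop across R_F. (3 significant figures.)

Series total: ΣR = 1.93 + 12.6 + 9.83 + 2.15 + 19.5 = 46.01 kΩ.
V = V_CC · R/ΣR = 12.8 × 0.4238 = 5.425 V.

V ≈ 5.42 V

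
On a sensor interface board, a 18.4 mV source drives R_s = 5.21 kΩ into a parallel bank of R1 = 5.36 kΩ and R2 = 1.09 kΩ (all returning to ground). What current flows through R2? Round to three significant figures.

Equivalent of the parallel group: R_p = 0.9058 kΩ.
V_A by voltage divider: V_A = 18.4 × 0.9058/(5.21 + 0.9058) = 2.725 mV.
Branch current I = V_A/R2 = 2.725/1.09 = 2.500 µA.

I ≈ 2.50 µA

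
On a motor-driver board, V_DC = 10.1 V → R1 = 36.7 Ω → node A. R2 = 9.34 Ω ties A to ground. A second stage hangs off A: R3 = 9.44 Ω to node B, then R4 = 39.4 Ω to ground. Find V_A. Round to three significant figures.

V_A ≈ 1.78 V

Looking into the second stage from A: R3 + R4 = 48.84 Ω appears in parallel with R2.
Effective lower resistance at A: R2 ‖ 48.84 = 7.841 Ω.
V_A = 10.1 × 7.841/(36.7 + 7.841) = 1.778 V.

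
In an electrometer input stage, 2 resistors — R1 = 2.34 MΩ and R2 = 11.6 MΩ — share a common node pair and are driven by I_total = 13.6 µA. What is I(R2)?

I ≈ 2.28 µA

With just two branches, the current splits inversely with resistance.
I(R2) = 13.6 × 2.34/(2.34 + 11.6) = 13.6 × 0.1679 = 2.283 µA.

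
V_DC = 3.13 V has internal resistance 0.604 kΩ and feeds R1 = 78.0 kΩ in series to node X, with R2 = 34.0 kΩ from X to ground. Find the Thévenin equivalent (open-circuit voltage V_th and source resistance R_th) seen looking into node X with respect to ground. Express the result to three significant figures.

V_th ≈ 0.945 V, R_th ≈ 23.7 kΩ

R1' = 0.604 + 78.0 = 78.60 kΩ (source resistance + R1).
V_th is the unloaded tap voltage: V_DC · R2/(R1'+R2) = 3.13 × 0.3019 = 0.9451 V.
With V_DC suppressed (replaced by a short), R_th = R1' ‖ R2 = (78.60 × 34.0)/(78.60 + 34.0) = 23.73 kΩ.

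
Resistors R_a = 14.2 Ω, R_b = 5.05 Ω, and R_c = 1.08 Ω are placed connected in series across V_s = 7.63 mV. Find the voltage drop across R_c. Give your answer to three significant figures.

ΣR = 14.2 + 5.05 + 1.08 = 20.33 Ω.
V = V_s · R/ΣR = 7.63 × 0.05312 = 0.4053 mV.

V ≈ 0.405 mV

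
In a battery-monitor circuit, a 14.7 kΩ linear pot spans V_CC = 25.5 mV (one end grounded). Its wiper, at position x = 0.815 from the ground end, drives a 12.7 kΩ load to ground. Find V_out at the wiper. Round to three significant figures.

V_out ≈ 17.7 mV

Lower segment x·R_p = 11.98 kΩ; upper segment (1−x)·R_p = 2.720 kΩ.
(x·R_p) ‖ R_L = 6.165 kΩ.
Loaded-divider output: V_out = 25.5 × 0.6939 = 17.69 mV.
(Unloaded: V_out = x·V_CC = 20.8 mV.)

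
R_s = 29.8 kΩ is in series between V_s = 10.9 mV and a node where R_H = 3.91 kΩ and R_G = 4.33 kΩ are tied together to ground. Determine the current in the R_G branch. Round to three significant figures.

I ≈ 0.162 µA

Combine the parallel branches: R_p = (1/3.91 + 1/4.33)⁻¹ = 2.055 kΩ.
V_A = 10.9 × 2.055/31.85 = 0.7031 mV.
I(R_G) = V_A / R_G = 0.7031/4.33 = 0.1624 µA.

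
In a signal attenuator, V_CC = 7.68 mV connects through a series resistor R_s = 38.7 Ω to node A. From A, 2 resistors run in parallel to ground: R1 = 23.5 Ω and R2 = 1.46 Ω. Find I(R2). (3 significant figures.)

Parallel bank: R_p = 1/(1/23.5 + 1/1.46) = 1.375 Ω.
Node voltage V_A = V_CC · R_p/(R_s + R_p) = 7.68 × 0.03430 = 0.2634 mV.
I(R2) = V_A / R2 = 0.2634/1.46 = 0.1804 mA.

I ≈ 0.180 mA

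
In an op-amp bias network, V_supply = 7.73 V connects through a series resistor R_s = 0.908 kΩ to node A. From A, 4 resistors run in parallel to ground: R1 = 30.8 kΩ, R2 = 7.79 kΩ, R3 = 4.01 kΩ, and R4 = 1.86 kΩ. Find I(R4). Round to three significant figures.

Equivalent of the parallel group: R_p = 1.055 kΩ.
V_A = 7.73 × 1.055/1.963 = 4.154 V.
Branch current I = V_A/R4 = 4.154/1.86 = 2.234 mA.
(Equivalently: I_total = 3.938 mA, then current-divider fraction G_k/ΣG = 0.5672.)

I ≈ 2.23 mA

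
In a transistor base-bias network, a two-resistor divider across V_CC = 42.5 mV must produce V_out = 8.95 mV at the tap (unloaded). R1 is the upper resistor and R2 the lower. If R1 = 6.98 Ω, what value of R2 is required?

The divider ratio is R2/(R1+R2) = 8.95/42.5 = 0.2106.
Rearranging, R2 = R1·k/(1−k) = 6.98 × 0.2668 = 1.862 Ω.

R2 ≈ 1.86 Ω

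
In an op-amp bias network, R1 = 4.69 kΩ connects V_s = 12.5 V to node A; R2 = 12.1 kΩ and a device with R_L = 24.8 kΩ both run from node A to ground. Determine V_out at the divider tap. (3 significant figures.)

V_out ≈ 7.93 V

R2 ‖ R_L = (12.1 × 24.8)/(12.1 + 24.8) = 8.132 kΩ.
Voltage divider with the loaded lower leg: V_out = 12.5 × 8.132/(4.69 + 8.132) = 12.5 × 0.6342 = 7.928 V.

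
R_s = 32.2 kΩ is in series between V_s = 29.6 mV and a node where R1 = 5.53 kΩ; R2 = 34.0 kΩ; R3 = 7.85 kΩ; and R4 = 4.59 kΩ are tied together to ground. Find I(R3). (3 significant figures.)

Combine the parallel branches: R_p = (1/5.53 + 1/34.0 + 1/7.85 + 1/4.59)⁻¹ = 1.800 kΩ.
V_A by voltage divider: V_A = 29.6 × 1.800/(32.2 + 1.800) = 1.567 mV.
I(R3) = V_A / R3 = 1.567/7.85 = 0.1996 µA.
(Check via current divider: I_total = 0.8706 µA; share G_k/ΣG = 0.2293 → same result.)

I ≈ 0.200 µA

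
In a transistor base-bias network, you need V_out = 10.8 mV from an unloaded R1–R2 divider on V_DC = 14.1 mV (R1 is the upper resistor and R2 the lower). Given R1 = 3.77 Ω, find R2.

Required fraction k = V_out/V_DC = 0.7660.
Rearranging, R2 = R1·k/(1−k) = 3.77 × 3.273 = 12.34 Ω.

R2 ≈ 12.3 Ω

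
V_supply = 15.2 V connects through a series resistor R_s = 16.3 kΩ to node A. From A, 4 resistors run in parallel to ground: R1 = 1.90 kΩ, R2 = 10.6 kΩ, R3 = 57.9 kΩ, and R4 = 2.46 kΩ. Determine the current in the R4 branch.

Combine the parallel branches: R_p = (1/1.90 + 1/10.6 + 1/57.9 + 1/2.46)⁻¹ = 0.9575 kΩ.
Node voltage V_A = V_supply · R_p/(R_s + R_p) = 15.2 × 0.05548 = 0.8433 V.
Branch current I = V_A/R4 = 0.8433/2.46 = 0.3428 mA.

I ≈ 0.343 mA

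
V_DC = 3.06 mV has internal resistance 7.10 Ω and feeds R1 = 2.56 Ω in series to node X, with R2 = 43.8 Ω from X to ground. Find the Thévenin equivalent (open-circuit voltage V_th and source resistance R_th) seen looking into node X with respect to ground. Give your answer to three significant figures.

V_th ≈ 2.51 mV, R_th ≈ 7.91 Ω

R1' = 7.10 + 2.56 = 9.660 Ω (source resistance + R1).
V_th is the unloaded tap voltage: V_DC · R2/(R1'+R2) = 3.06 × 0.8193 = 2.507 mV.
Looking into X with the source shorted: R_th = R1'·R2/(R1'+R2) = 9.660 × 43.8/53.46 = 7.914 Ω.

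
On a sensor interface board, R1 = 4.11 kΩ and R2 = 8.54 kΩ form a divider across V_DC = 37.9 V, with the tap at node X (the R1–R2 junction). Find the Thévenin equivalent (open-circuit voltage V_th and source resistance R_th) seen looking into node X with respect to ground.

V_th ≈ 25.6 V, R_th ≈ 2.77 kΩ

Open-circuit (no load on X): V_th = V_DC · R2/(R1 + R2) = 37.9 × 8.54/(4.110 + 8.54) = 25.59 V.
Zeroing V_DC shorts the top of R1 to ground, so R_th = R1 ‖ R2 = 2.775 kΩ.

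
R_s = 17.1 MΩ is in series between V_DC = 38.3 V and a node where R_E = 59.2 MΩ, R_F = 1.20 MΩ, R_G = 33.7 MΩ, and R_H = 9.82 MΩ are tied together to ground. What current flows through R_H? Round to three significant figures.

I ≈ 0.219 µA

Combine the parallel branches: R_p = (1/59.2 + 1/1.20 + 1/33.7 + 1/9.82)⁻¹ = 1.019 MΩ.
V_A = 38.3 × 1.019/18.12 = 2.153 V.
Branch current I = V_A/R_H = 2.153/9.82 = 0.2193 µA.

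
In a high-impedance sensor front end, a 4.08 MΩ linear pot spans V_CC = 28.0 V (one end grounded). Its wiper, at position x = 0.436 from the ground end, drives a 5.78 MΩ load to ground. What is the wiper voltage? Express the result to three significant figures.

V_out ≈ 10.4 V

Split the track: R_lower = x·R_p = 1.779 MΩ, R_upper = (1−x)·R_p = 2.301 MΩ.
Lower segment in parallel with the load: 1.779 ‖ 5.78 = 1.360 MΩ.
V_out = 28.0 × 1.360/(2.301 + 1.360) = 10.40 V.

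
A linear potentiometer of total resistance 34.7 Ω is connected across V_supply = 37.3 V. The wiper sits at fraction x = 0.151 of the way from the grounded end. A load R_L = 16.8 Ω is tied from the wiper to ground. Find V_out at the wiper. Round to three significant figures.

V_out ≈ 4.45 V

Lower segment x·R_p = 5.240 Ω; upper segment (1−x)·R_p = 29.46 Ω.
Lower segment in parallel with the load: 5.240 ‖ 16.8 = 3.994 Ω.
Loaded-divider output: V_out = 37.3 × 0.1194 = 4.453 V.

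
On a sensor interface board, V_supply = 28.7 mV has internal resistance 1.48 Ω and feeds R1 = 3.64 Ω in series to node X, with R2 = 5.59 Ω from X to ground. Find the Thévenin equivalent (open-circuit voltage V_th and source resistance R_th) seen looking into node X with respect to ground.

V_th ≈ 15.0 mV, R_th ≈ 2.67 Ω

R1' = 1.48 + 3.64 = 5.120 Ω (source resistance + R1).
Open-circuit (no load on X): V_th = V_supply · R2/(R1' + R2) = 28.7 × 5.59/(5.120 + 5.59) = 14.98 mV.
With V_supply suppressed (replaced by a short), R_th = R1' ‖ R2 = (5.120 × 5.59)/(5.120 + 5.59) = 2.672 Ω.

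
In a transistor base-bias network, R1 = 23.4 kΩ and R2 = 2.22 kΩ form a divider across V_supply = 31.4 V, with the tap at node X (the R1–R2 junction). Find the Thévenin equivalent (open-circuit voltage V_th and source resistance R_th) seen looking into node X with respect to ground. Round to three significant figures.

With X open, the divider is unloaded: V_th = 31.4 × 2.22/25.62 = 2.721 V.
With V_supply suppressed (replaced by a short), R_th = R1 ‖ R2 = (23.40 × 2.22)/(23.40 + 2.22) = 2.028 kΩ.

V_th ≈ 2.72 V, R_th ≈ 2.03 kΩ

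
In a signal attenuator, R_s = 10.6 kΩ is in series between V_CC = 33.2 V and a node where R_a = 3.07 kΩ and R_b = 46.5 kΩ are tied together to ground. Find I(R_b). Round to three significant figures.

Combine the parallel branches: R_p = (1/3.07 + 1/46.5)⁻¹ = 2.880 kΩ.
Node voltage V_A = V_CC · R_p/(R_s + R_p) = 33.2 × 0.2136 = 7.093 V.
I(R_b) = V_A / R_b = 7.093/46.5 = 0.1525 mA.

I ≈ 0.153 mA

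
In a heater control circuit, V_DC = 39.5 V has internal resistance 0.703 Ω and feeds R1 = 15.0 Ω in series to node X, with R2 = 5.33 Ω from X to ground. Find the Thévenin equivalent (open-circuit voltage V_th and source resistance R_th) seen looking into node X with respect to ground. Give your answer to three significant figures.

R1' = 0.703 + 15.0 = 15.70 Ω (source resistance + R1).
Open-circuit (no load on X): V_th = V_DC · R2/(R1' + R2) = 39.5 × 5.33/(15.70 + 5.33) = 10.01 V.
With V_DC suppressed (replaced by a short), R_th = R1' ‖ R2 = (15.70 × 5.33)/(15.70 + 5.33) = 3.979 Ω.

V_th ≈ 10.0 V, R_th ≈ 3.98 Ω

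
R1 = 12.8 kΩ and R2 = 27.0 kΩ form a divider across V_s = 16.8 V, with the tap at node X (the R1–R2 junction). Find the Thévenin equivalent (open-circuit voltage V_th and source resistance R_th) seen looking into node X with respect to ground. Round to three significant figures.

V_th ≈ 11.4 V, R_th ≈ 8.68 kΩ

With X open, the divider is unloaded: V_th = 16.8 × 27.0/39.80 = 11.40 V.
Zeroing V_s shorts the top of R1 to ground, so R_th = R1 ‖ R2 = 8.683 kΩ.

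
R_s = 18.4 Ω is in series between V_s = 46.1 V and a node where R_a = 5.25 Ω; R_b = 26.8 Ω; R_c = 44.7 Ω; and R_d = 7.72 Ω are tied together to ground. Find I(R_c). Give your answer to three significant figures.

Parallel bank: R_p = 1/(1/5.25 + 1/26.8 + 1/44.7 + 1/7.72) = 2.634 Ω.
Node voltage V_A = V_s · R_p/(R_s + R_p) = 46.1 × 0.1252 = 5.772 V.
Branch current I = V_A/R_c = 5.772/44.7 = 0.1291 A.
(Equivalently: I_total = 2.192 A, then current-divider fraction G_k/ΣG = 0.05892.)

I ≈ 0.129 A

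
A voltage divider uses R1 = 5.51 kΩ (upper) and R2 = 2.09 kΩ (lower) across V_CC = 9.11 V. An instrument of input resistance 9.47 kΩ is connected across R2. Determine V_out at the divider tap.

The load sits in parallel with R2, giving an effective lower resistance R2' = R2·R_L/(R2+R_L) = 1.712 kΩ.
Voltage divider with the loaded lower leg: V_out = 9.11 × 1.712/(5.51 + 1.712) = 9.11 × 0.2371 = 2.160 V.
(Unloaded it would be 2.51 V; the load pulls it down.)

V_out ≈ 2.16 V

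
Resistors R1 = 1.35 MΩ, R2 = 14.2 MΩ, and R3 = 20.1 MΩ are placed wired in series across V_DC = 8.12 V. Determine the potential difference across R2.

ΣR = 1.35 + 14.2 + 20.1 = 35.65 MΩ.
Voltage divider: V = V_DC · (14.20 / 35.65) = 8.12 × 0.3983 = 3.234 V.

V ≈ 3.23 V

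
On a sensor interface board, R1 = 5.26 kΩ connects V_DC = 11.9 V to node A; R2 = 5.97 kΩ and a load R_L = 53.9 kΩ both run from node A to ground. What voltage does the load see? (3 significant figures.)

V_out ≈ 6.01 V

The load sits in parallel with R2, giving an effective lower resistance R2' = R2·R_L/(R2+R_L) = 5.375 kΩ.
Now apply the divider: V_out = 11.9 × 0.5054 = 6.014 V.
(Unloaded it would be 6.33 V; the load pulls it down.)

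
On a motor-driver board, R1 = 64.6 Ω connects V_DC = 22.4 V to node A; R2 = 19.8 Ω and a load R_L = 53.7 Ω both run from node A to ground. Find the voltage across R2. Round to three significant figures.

V_out ≈ 4.10 V

First combine the lower leg with the load: R2 ‖ R_L = 14.47 Ω.
Voltage divider with the loaded lower leg: V_out = 22.4 × 14.47/(64.6 + 14.47) = 22.4 × 0.1830 = 4.098 V.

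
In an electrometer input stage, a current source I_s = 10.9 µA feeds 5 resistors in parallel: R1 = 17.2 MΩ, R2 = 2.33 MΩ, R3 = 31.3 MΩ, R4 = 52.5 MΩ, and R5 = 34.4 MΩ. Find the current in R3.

ΣG = 1/17.2 + 1/2.33 + 1/31.3 + 1/52.5 + 1/34.4 = 0.5674.
Current divider: I(R3) = I_s · G_k/ΣG = 10.9 × (0.03195/0.5674) = 10.9 × 0.05631 = 0.6138 µA.

I ≈ 0.614 µA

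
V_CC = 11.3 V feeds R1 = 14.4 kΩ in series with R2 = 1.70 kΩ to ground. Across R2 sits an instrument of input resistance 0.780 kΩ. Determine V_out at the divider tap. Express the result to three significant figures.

V_out ≈ 0.405 V

The load sits in parallel with R2, giving an effective lower resistance R2' = R2·R_L/(R2+R_L) = 0.5347 kΩ.
Then V_out = V_CC · R2'/(R1 + R2') = 11.3 × 0.5347/14.93 = 0.4046 V.
(Unloaded it would be 1.19 V; the load pulls it down.)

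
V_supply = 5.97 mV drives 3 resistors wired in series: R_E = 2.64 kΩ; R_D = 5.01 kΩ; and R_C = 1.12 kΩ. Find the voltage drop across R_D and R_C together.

Total series resistance ΣR = 2.64 + 5.01 + 1.12 = 8.770 kΩ.
R_{R_D..R_C} = 5.01 + 1.12 = 6.130 kΩ.
V = V_supply · R/ΣR = 5.97 × 0.6990 = 4.173 mV.

V ≈ 4.17 mV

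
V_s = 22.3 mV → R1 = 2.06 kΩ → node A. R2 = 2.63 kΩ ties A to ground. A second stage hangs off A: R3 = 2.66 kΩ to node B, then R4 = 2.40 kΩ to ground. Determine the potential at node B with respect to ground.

V_B ≈ 4.83 mV

The second stage (R3 + R4 = 5.060 kΩ) loads node A in parallel with R2.
R2 ‖ (R3+R4) = 1.731 kΩ.
So V_A = 22.3 × 0.4565 = 10.18 mV.
V_B = V_A × 0.4743 = 4.829 mV.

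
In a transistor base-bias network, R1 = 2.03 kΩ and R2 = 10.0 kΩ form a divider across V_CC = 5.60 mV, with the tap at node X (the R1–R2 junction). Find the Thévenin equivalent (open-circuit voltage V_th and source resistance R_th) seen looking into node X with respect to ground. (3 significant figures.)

V_th ≈ 4.66 mV, R_th ≈ 1.69 kΩ

With X open, the divider is unloaded: V_th = 5.60 × 10.0/12.03 = 4.655 mV.
With V_CC suppressed (replaced by a short), R_th = R1 ‖ R2 = (2.030 × 10.0)/(2.030 + 10.0) = 1.687 kΩ.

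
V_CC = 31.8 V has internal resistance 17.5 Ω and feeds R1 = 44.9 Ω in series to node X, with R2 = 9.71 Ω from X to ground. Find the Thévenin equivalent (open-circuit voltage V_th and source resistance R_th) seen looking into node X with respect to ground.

R1' = 17.5 + 44.9 = 62.40 Ω (source resistance + R1).
V_th is the unloaded tap voltage: V_CC · R2/(R1'+R2) = 31.8 × 0.1347 = 4.282 V.
Zeroing V_CC shorts the top of R1' to ground, so R_th = R1' ‖ R2 = 8.402 Ω.

V_th ≈ 4.28 V, R_th ≈ 8.40 Ω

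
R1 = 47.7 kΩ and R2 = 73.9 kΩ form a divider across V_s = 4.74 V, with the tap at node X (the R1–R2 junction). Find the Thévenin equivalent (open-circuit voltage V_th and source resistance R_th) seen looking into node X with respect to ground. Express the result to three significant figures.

With X open, the divider is unloaded: V_th = 4.74 × 73.9/121.6 = 2.881 V.
Zeroing V_s shorts the top of R1 to ground, so R_th = R1 ‖ R2 = 28.99 kΩ.

V_th ≈ 2.88 V, R_th ≈ 29.0 kΩ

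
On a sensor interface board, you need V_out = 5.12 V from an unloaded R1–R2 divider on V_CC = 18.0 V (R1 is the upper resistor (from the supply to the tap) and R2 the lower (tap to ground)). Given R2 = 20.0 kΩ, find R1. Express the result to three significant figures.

The divider ratio is R2/(R1+R2) = 5.12/18.0 = 0.2844.
So R1 = R2 · (V_CC/V_out − 1) = 20.0 × (18.0/5.12 − 1) = 20.0 × 2.516 = 50.31 kΩ.

R1 ≈ 50.3 kΩ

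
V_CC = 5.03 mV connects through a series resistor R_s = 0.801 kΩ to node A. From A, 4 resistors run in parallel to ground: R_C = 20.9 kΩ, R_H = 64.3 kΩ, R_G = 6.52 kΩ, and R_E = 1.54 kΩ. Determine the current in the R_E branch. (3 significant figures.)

Combine the parallel branches: R_p = (1/20.9 + 1/64.3 + 1/6.52 + 1/1.54)⁻¹ = 1.155 kΩ.
V_A by voltage divider: V_A = 5.03 × 1.155/(0.801 + 1.155) = 2.970 mV.
Branch current I = V_A/R_E = 2.970/1.54 = 1.928 µA.

I ≈ 1.93 µA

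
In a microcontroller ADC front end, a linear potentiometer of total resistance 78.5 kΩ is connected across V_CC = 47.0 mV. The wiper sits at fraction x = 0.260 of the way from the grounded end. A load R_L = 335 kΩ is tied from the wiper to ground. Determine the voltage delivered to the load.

V_out ≈ 11.7 mV

The pot divides into 58.09 kΩ above the wiper and 20.41 kΩ below.
(x·R_p) ‖ R_L = 19.24 kΩ.
Loaded-divider output: V_out = 47.0 × 0.2488 = 11.69 mV.
(Unloaded: V_out = x·V_CC = 12.2 mV.)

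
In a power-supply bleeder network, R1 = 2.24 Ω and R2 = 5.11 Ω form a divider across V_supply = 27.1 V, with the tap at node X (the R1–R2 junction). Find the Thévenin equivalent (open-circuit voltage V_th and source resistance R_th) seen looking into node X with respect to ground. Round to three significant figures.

With X open, the divider is unloaded: V_th = 27.1 × 5.11/7.350 = 18.84 V.
Zeroing V_supply shorts the top of R1 to ground, so R_th = R1 ‖ R2 = 1.557 Ω.

V_th ≈ 18.8 V, R_th ≈ 1.56 Ω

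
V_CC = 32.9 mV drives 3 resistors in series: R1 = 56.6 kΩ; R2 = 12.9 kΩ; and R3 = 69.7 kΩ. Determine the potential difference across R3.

Series total: ΣR = 56.6 + 12.9 + 69.7 = 139.2 kΩ.
By the voltage-divider rule, V = 32.9 × 69.70/139.2 = 16.47 mV.

V ≈ 16.5 mV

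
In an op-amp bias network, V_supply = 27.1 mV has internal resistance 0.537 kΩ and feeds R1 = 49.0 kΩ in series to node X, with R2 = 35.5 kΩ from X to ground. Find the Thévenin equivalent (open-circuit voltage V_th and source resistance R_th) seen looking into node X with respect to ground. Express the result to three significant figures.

R1' = 0.537 + 49.0 = 49.54 kΩ (source resistance + R1).
V_th is the unloaded tap voltage: V_supply · R2/(R1'+R2) = 27.1 × 0.4175 = 11.31 mV.
Looking into X with the source shorted: R_th = R1'·R2/(R1'+R2) = 49.54 × 35.5/85.04 = 20.68 kΩ.

V_th ≈ 11.3 mV, R_th ≈ 20.7 kΩ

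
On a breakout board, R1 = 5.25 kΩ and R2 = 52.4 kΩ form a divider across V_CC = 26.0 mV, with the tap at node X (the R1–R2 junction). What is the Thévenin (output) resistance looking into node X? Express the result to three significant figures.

Looking into X with the source shorted: R_th = R1·R2/(R1+R2) = 5.250 × 52.4/57.65 = 4.772 kΩ.

R_th ≈ 4.77 kΩ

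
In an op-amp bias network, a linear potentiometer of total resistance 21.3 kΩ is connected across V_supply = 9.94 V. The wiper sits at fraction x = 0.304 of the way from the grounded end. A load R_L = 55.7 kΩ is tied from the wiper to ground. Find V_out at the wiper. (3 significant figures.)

Split the track: R_lower = x·R_p = 6.475 kΩ, R_upper = (1−x)·R_p = 14.82 kΩ.
Lower segment in parallel with the load: 6.475 ‖ 55.7 = 5.801 kΩ.
Loaded-divider output: V_out = 9.94 × 0.2812 = 2.796 V.
(Unloaded: V_out = x·V_supply = 3.02 V.)

V_out ≈ 2.80 V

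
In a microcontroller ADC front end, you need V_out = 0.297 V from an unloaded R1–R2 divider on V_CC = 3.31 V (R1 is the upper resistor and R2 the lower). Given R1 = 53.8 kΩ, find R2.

The divider ratio is R2/(R1+R2) = 0.297/3.31 = 0.08973.
R2 = R1 · 0.08973/(1 − 0.08973) = 5.303 kΩ.

R2 ≈ 5.30 kΩ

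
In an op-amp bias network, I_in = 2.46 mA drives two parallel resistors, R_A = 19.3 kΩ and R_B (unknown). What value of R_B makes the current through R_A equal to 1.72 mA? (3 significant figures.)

R_B ≈ 44.9 kΩ

The fraction through R_A equals R_B/(R_A+R_B).
1.72/2.46 = R_B/(R_A + R_B) → R_B = R_A · (0.6992)/(1 − 0.6992) = 19.3 × 2.324 = 44.86 kΩ.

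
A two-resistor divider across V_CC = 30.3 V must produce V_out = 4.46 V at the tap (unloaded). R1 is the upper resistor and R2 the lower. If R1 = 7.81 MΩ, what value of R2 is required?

R2 ≈ 1.35 MΩ

V_out/V_CC = R2/(R1+R2) = 0.1472.
Rearranging, R2 = R1·k/(1−k) = 7.81 × 0.1726 = 1.348 MΩ.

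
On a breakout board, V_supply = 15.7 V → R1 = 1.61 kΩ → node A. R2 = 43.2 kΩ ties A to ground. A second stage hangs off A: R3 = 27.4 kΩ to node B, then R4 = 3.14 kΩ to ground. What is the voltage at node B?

V_B ≈ 1.48 V

Node A sees R2 in parallel with the series input of stage 2, R3 + R4 = 30.54 kΩ.
R2 ‖ (R3+R4) = 17.89 kΩ.
V_A = 15.7 × 17.89/(1.61 + 17.89) = 14.40 V.
Then the unloaded second divider: V_B = V_A × R4/(R3+R4) = 14.40 × 0.1028 = 1.481 V.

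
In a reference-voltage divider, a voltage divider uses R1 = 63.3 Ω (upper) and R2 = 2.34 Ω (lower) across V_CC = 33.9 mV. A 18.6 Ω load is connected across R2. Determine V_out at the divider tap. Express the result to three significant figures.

V_out ≈ 1.08 mV

The load sits in parallel with R2, giving an effective lower resistance R2' = R2·R_L/(R2+R_L) = 2.079 Ω.
Voltage divider with the loaded lower leg: V_out = 33.9 × 2.079/(63.3 + 2.079) = 33.9 × 0.03179 = 1.078 mV.
(Unloaded it would be 1.21 mV; the load pulls it down.)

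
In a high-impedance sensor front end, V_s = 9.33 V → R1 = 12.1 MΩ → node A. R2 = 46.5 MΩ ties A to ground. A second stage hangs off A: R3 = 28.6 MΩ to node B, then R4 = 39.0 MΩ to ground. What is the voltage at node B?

Looking into the second stage from A: R3 + R4 = 67.60 MΩ appears in parallel with R2.
Effective lower resistance at A: R2 ‖ 67.60 = 27.55 MΩ.
First divider: V_A = V_s · 27.55/(12.1 + 27.55) = 6.483 V.
Then the unloaded second divider: V_B = V_A × R4/(R3+R4) = 6.483 × 0.5769 = 3.740 V.

V_B ≈ 3.74 V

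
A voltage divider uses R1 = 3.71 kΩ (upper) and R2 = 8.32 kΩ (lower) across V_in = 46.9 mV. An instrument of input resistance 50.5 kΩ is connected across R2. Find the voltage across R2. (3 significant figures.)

First combine the lower leg with the load: R2 ‖ R_L = 7.143 kΩ.
Then V_out = V_in · R2'/(R1 + R2') = 46.9 × 7.143/10.85 = 30.87 mV.

V_out ≈ 30.9 mV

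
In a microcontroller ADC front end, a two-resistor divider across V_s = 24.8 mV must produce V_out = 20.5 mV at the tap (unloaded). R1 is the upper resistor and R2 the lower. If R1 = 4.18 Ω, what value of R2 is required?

R2 ≈ 19.9 Ω

V_out/V_s = R2/(R1+R2) = 0.8266.
R2 = R1 · 0.8266/(1 − 0.8266) = 19.93 Ω.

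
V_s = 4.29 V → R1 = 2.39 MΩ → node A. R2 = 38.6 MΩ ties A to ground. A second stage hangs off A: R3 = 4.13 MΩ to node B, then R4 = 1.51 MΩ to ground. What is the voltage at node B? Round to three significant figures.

Node A sees R2 in parallel with the series input of stage 2, R3 + R4 = 5.640 MΩ.
Effective lower resistance at A: R2 ‖ 5.640 = 4.921 MΩ.
V_A = 4.29 × 4.921/(2.39 + 4.921) = 2.888 V.
V_B = V_A × 0.2677 = 0.7731 V.

V_B ≈ 0.773 V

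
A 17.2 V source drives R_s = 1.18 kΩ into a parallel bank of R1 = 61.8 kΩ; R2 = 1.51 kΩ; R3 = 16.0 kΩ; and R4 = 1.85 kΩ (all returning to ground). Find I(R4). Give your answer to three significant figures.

I ≈ 3.70 mA

Equivalent of the parallel group: R_p = 0.7804 kΩ.
Node voltage V_A = V_s · R_p/(R_s + R_p) = 17.2 × 0.3981 = 6.847 V.
Branch current I = V_A/R4 = 6.847/1.85 = 3.701 mA.
(Check via current divider: I_total = 8.774 mA; share G_k/ΣG = 0.4218 → same result.)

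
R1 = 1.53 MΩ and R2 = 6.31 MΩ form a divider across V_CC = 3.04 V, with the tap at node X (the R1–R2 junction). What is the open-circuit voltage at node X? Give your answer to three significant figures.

V_th ≈ 2.45 V

V_th is the unloaded tap voltage: V_CC · R2/(R1+R2) = 3.04 × 0.8048 = 2.447 V.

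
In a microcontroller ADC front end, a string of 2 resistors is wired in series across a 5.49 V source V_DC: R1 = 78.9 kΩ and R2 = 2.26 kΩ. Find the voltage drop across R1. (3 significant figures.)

V ≈ 5.34 V

ΣR = 78.9 + 2.26 = 81.16 kΩ.
V = V_DC · R/ΣR = 5.49 × 0.9722 = 5.337 V.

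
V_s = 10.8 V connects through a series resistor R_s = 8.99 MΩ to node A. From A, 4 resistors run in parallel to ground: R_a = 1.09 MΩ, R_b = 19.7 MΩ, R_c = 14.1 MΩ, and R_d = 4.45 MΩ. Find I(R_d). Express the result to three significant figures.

Parallel bank: R_p = 1/(1/1.09 + 1/19.7 + 1/14.1 + 1/4.45) = 0.7912 MΩ.
V_A by voltage divider: V_A = 10.8 × 0.7912/(8.99 + 0.7912) = 0.8737 V.
I(R_d) = V_A / R_d = 0.8737/4.45 = 0.1963 µA.

I ≈ 0.196 µA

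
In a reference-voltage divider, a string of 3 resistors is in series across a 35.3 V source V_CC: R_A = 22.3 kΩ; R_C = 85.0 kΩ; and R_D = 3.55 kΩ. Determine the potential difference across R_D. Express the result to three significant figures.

V ≈ 1.13 V

Series total: ΣR = 22.3 + 85.0 + 3.55 = 110.8 kΩ.
By the voltage-divider rule, V = 35.3 × 3.550/110.8 = 1.130 V.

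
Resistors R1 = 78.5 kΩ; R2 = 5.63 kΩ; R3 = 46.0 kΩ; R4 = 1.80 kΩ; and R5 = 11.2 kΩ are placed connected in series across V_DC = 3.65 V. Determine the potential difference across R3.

Series total: ΣR = 78.5 + 5.63 + 46.0 + 1.80 + 11.2 = 143.1 kΩ.
Voltage divider: V = V_DC · (46.00 / 143.1) = 3.65 × 0.3214 = 1.173 V.

V ≈ 1.17 V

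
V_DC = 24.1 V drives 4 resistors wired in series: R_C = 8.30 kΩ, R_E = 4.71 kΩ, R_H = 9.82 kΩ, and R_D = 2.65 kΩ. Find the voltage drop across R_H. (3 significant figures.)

Series total: ΣR = 8.30 + 4.71 + 9.82 + 2.65 = 25.48 kΩ.
V = V_DC · R/ΣR = 24.1 × 0.3854 = 9.288 V.

V ≈ 9.29 V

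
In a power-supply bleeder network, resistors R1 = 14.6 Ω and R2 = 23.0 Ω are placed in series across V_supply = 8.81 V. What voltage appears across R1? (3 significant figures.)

Total series resistance ΣR = 14.6 + 23.0 = 37.60 Ω.
V = V_supply · R/ΣR = 8.81 × 0.3883 = 3.421 V.

V ≈ 3.42 V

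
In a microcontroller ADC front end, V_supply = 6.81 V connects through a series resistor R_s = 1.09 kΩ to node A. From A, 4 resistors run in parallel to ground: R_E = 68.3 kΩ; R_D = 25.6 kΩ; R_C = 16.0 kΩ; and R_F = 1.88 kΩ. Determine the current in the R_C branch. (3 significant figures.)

Combine the parallel branches: R_p = (1/68.3 + 1/25.6 + 1/16.0 + 1/1.88)⁻¹ = 1.543 kΩ.
V_A = 6.81 × 1.543/2.633 = 3.991 V.
I(R_C) = V_A / R_C = 3.991/16.0 = 0.2494 mA.

I ≈ 0.249 mA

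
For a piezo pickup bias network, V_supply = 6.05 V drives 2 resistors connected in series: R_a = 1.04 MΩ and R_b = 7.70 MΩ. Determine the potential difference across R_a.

V ≈ 0.720 V

Total series resistance ΣR = 1.04 + 7.70 = 8.740 MΩ.
Voltage divider: V = V_supply · (1.040 / 8.740) = 6.05 × 0.1190 = 0.7199 V.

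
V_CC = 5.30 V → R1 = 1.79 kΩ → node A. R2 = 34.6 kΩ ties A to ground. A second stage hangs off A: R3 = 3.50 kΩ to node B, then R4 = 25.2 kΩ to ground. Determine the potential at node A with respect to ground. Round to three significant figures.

Node A sees R2 in parallel with the series input of stage 2, R3 + R4 = 28.70 kΩ.
Effective lower resistance at A: R2 ‖ 28.70 = 15.69 kΩ.
So V_A = 5.30 × 0.8976 = 4.757 V.

V_A ≈ 4.76 V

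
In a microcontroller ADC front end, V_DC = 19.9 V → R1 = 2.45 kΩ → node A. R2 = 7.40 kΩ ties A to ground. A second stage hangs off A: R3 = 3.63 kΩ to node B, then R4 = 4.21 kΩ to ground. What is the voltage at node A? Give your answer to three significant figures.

Looking into the second stage from A: R3 + R4 = 7.840 kΩ appears in parallel with R2.
Effective lower resistance at A: R2 ‖ 7.840 = 3.807 kΩ.
V_A = 19.9 × 3.807/(2.45 + 3.807) = 12.11 V.

V_A ≈ 12.1 V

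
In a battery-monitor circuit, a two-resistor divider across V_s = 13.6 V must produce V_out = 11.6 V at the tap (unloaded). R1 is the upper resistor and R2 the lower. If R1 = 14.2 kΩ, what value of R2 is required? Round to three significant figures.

R2 ≈ 82.4 kΩ

V_out/V_s = R2/(R1+R2) = 0.8529.
So R2 = R1 · V_out/(V_s − V_out) = 14.2 × 11.6/(13.6 − 11.6) = 14.2 × 5.800 = 82.36 kΩ.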